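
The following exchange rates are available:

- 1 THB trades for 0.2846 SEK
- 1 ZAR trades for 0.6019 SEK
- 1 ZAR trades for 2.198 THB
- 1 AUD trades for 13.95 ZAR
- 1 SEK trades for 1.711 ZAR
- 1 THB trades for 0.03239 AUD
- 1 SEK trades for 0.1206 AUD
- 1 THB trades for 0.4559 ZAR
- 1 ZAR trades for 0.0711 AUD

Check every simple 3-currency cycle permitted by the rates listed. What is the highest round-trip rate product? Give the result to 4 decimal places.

1.0703

SEK→ZAR→THB→SEK: 1.711 × 2.198 × 0.2846 = 1.07032
SEK→AUD→ZAR→SEK: 0.1206 × 13.95 × 0.6019 = 1.01262
ZAR→THB→AUD→ZAR: 2.198 × 0.03239 × 13.95 = 0.99315
Maximum is SEK→ZAR→THB→SEK at 1.0703; arbitrage exists.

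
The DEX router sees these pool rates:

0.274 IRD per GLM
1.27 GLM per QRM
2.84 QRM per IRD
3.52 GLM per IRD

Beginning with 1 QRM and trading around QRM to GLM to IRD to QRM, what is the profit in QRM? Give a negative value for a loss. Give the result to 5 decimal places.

-0.01174

1 QRM × 1.27 = 1.27 GLM
1.27 GLM × 0.274 = 0.34798 IRD
0.34798 IRD × 2.84 = 0.9882632 QRM
Net change: 0.9882632 − 1 = -0.0117368 QRM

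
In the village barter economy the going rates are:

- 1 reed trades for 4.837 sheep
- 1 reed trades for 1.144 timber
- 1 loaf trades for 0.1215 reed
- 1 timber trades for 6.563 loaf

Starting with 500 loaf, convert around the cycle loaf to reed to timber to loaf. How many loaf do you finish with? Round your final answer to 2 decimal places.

500 loaf × 0.1215 = 60.75 reed
60.75 reed × 1.144 = 69.498 timber
69.498 timber × 6.563 = 456.115374 loaf

456.12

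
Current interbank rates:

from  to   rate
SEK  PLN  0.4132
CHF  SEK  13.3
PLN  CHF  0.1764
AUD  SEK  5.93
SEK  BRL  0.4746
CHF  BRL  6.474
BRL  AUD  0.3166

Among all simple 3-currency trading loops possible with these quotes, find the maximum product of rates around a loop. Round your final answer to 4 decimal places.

0.9694

PLN→CHF→SEK→PLN: 0.1764 × 13.3 × 0.4132 = 0.96942
BRL→AUD→SEK→BRL: 0.3166 × 5.93 × 0.4746 = 0.89103
Maximum is PLN→CHF→SEK→PLN at 0.9694; no arbitrage — every cycle loses value.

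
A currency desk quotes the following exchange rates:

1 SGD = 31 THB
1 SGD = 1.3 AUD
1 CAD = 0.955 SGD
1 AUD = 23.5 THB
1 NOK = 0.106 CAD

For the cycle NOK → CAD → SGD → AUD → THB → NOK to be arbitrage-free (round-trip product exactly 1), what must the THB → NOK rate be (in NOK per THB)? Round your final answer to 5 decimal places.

0.32335

Known legs of the cycle: 0.106 × 0.955 × 1.3 × 23.5 = 3.0925765
For no arbitrage the full-cycle product must be 1, so the missing rate is 1 / 3.0925765 ≈ 0.3233550.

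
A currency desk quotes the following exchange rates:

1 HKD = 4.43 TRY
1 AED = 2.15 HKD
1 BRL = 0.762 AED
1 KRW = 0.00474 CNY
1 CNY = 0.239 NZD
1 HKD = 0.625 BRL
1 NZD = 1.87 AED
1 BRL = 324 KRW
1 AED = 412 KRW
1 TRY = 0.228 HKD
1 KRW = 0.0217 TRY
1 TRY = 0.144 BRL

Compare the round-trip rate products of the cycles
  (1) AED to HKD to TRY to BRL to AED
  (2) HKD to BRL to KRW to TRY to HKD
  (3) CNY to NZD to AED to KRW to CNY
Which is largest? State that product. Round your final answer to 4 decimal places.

(1) 2.15 × 4.43 × 0.144 × 0.762 = 1.04510
(2) 0.625 × 324 × 0.0217 × 0.228 = 1.00189
(3) 0.239 × 1.87 × 412 × 0.00474 = 0.87280
Highest is cycle (1) at 1.0451 (>1, arbitrage).

1.0451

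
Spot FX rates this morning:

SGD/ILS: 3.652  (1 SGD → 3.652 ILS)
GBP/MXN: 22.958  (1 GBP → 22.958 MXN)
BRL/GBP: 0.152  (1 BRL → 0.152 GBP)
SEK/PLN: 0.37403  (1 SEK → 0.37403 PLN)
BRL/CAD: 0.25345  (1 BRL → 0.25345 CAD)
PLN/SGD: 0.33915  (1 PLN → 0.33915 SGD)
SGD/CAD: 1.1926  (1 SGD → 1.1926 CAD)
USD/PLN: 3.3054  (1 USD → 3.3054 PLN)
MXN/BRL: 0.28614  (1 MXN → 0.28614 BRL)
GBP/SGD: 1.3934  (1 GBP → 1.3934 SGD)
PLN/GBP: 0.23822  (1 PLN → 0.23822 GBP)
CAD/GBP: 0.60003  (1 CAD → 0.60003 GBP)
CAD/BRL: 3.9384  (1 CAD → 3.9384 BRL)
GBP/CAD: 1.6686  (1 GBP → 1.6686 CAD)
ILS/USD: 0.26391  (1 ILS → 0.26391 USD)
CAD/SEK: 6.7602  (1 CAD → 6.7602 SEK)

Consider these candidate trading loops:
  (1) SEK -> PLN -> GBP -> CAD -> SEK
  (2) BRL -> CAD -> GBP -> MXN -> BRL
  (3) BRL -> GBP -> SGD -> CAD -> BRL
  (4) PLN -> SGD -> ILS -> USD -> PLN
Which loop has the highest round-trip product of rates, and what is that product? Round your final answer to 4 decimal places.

(1) 0.37403 × 0.23822 × 1.6686 × 6.7602 = 1.00507
(2) 0.25345 × 0.60003 × 22.958 × 0.28614 = 0.99903
(3) 0.152 × 1.3934 × 1.1926 × 3.9384 = 0.99480
(4) 0.33915 × 3.652 × 0.26391 × 3.3054 = 1.08044
Highest is cycle (4) at 1.0804 (>1, arbitrage).

1.0804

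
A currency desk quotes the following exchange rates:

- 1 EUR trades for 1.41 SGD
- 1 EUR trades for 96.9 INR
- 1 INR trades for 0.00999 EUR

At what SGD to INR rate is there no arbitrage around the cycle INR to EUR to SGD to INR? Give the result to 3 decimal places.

70.993

Known legs of the cycle: 0.00999 × 1.41 = 0.0140859
For no arbitrage the full-cycle product must be 1, so the missing rate is 1 / 0.0140859 ≈ 70.99298.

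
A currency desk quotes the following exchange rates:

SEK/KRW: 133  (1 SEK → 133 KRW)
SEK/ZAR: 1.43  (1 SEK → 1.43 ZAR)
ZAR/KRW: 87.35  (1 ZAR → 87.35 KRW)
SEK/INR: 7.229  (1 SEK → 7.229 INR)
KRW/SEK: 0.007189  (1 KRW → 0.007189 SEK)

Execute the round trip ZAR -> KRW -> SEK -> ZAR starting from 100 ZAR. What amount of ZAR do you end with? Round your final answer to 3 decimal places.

100 ZAR × 87.35 = 8735 KRW
8735 KRW × 0.007189 = 62.795915 SEK
62.795915 SEK × 1.43 = 89.79815845 ZAR

89.798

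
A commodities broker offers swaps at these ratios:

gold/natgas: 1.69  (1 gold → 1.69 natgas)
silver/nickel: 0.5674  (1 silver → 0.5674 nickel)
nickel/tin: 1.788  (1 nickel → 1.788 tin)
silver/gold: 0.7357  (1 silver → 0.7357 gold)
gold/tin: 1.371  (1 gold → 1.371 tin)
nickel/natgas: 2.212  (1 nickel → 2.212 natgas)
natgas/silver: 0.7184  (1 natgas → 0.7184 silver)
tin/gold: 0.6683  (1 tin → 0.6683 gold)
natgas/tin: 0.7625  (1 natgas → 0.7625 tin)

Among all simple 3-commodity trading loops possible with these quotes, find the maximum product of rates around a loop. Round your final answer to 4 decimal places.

silver→nickel→natgas→silver: 0.5674 × 2.212 × 0.7184 = 0.90166
silver→gold→natgas→silver: 0.7357 × 1.69 × 0.7184 = 0.89321
tin→gold→natgas→tin: 0.6683 × 1.69 × 0.7625 = 0.86119
Maximum is silver→nickel→natgas→silver at 0.9017; no arbitrage — every cycle loses value.

0.9017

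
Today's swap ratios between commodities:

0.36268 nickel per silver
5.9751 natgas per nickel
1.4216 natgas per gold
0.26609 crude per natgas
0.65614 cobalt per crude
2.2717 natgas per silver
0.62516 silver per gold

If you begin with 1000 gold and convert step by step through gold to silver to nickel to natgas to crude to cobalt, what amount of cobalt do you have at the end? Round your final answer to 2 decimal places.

1000 gold × 0.62516 = 625.16 silver
625.16 silver × 0.36268 = 226.7330288 nickel
226.7330288 nickel × 5.9751 = 1354.75252038288 natgas
1354.75252038288 natgas × 0.26609 = 360.4860981486805392 crude
360.4860981486805392 crude × 0.65614 = 236.529348439275248990688 cobalt

236.53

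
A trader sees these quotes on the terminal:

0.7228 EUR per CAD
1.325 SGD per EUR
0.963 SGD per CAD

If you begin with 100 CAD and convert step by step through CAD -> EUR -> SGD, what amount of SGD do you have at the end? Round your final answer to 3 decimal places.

100 CAD × 0.7228 = 72.28 EUR
72.28 EUR × 1.325 = 95.771 SGD

95.771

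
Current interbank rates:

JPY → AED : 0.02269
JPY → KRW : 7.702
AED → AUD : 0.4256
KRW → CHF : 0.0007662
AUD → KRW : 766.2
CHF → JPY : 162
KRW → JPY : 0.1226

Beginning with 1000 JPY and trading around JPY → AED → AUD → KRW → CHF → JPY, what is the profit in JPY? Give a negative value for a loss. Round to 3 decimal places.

1000 JPY × 0.02269 = 22.69 AED
22.69 AED × 0.4256 = 9.656864 AUD
9.656864 AUD × 766.2 = 7399.0891968 KRW
7399.0891968 KRW × 0.0007662 = 5.66918214258816 CHF
5.66918214258816 CHF × 162 = 918.40750709928192 JPY
Net change: 918.40750709928192 − 1000 = -81.59249290071808 JPY

-81.592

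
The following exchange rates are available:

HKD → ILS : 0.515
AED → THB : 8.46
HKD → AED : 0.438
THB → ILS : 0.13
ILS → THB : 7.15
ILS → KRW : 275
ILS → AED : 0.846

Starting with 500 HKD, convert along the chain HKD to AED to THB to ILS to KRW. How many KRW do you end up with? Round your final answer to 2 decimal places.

500 HKD × 0.438 = 219 AED
219 AED × 8.46 = 1852.74 THB
1852.74 THB × 0.13 = 240.8562 ILS
240.8562 ILS × 275 = 66235.455 KRW

66235.46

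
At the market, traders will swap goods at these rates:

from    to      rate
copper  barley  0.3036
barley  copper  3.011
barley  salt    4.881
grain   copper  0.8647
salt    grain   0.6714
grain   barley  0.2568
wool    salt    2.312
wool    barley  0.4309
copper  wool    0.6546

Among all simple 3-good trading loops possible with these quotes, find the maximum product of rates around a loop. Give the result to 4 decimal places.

wool→barley→copper→wool: 0.4309 × 3.011 × 0.6546 = 0.84930
grain→barley→salt→grain: 0.2568 × 4.881 × 0.6714 = 0.84156
Maximum is wool→barley→copper→wool at 0.8493; no arbitrage — every cycle loses value.

0.8493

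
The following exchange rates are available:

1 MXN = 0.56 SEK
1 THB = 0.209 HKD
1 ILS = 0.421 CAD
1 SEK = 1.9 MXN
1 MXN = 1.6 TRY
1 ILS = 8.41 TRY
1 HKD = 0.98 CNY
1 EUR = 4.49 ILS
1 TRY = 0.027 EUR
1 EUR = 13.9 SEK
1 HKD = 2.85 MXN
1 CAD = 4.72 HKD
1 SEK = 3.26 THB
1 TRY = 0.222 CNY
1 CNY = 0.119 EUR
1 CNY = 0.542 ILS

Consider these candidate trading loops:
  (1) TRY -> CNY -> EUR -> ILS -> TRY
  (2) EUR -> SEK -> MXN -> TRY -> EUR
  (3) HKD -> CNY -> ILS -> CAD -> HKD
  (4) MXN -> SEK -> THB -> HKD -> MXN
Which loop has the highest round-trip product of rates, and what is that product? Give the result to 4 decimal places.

(1) 0.222 × 0.119 × 4.49 × 8.41 = 0.99757
(2) 13.9 × 1.9 × 1.6 × 0.027 = 1.14091
(3) 0.98 × 0.542 × 0.421 × 4.72 = 1.05548
(4) 0.56 × 3.26 × 0.209 × 2.85 = 1.08742
Highest is cycle (2) at 1.1409 (>1, arbitrage).

1.1409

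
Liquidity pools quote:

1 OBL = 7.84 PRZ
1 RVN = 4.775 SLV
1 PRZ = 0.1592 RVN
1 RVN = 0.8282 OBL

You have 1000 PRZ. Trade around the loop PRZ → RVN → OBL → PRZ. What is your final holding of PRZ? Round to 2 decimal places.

1033.70

1000 PRZ × 0.1592 = 159.2 RVN
159.2 RVN × 0.8282 = 131.84944 OBL
131.84944 OBL × 7.84 = 1033.6996096 PRZ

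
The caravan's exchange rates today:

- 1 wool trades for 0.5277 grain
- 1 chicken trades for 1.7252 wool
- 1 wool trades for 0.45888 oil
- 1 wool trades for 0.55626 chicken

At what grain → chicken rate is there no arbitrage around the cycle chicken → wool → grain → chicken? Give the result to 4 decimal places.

Known legs of the cycle: 1.7252 × 0.5277 = 0.91038804
For no arbitrage the full-cycle product must be 1, so the missing rate is 1 / 0.91038804 ≈ 1.098433.

1.0984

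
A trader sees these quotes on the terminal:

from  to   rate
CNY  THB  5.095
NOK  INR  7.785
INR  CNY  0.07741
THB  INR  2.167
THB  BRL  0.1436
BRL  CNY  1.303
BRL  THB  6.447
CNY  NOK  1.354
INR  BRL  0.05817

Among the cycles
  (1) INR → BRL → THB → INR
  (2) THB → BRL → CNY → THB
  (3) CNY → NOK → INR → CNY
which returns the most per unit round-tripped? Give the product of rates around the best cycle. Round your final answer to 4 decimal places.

0.9533

(1) 0.05817 × 6.447 × 2.167 = 0.81267
(2) 0.1436 × 1.303 × 5.095 = 0.95333
(3) 1.354 × 7.785 × 0.07741 = 0.81597
Highest is cycle (2) at 0.9533 (≤1, no arbitrage).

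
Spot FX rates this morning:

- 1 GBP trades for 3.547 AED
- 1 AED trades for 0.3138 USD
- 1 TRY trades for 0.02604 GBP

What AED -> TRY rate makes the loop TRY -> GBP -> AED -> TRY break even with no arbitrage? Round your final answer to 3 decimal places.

Known legs of the cycle: 0.02604 × 3.547 = 0.09236388
For no arbitrage the full-cycle product must be 1, so the missing rate is 1 / 0.09236388 ≈ 10.82674.

10.827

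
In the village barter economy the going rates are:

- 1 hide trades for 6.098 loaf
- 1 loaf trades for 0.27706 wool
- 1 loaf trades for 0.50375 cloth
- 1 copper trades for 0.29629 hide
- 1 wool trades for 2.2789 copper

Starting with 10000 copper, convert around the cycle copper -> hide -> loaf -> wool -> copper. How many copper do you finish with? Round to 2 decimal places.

10000 copper × 0.29629 = 2962.9 hide
2962.9 hide × 6.098 = 18067.7642 loaf
18067.7642 loaf × 0.27706 = 5005.854749252 wool
5005.854749252 wool × 2.2789 = 11407.8423880703828 copper

11407.84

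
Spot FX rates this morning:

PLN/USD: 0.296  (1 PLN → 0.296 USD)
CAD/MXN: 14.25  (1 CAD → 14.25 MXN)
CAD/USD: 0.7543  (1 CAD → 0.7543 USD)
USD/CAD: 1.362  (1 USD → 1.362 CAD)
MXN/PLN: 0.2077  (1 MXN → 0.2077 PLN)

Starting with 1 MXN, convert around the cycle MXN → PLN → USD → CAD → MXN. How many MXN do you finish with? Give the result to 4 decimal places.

1.1932

1 MXN × 0.2077 = 0.2077 PLN
0.2077 PLN × 0.296 = 0.0614792 USD
0.0614792 USD × 1.362 = 0.0837346704 CAD
0.0837346704 CAD × 14.25 = 1.1932190532 MXN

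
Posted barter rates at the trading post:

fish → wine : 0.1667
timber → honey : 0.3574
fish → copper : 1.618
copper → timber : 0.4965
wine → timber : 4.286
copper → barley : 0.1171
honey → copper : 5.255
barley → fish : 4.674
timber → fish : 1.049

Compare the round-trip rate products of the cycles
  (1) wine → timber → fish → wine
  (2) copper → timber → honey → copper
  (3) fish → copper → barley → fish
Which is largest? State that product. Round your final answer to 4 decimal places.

0.9325

(1) 4.286 × 1.049 × 0.1667 = 0.74949
(2) 0.4965 × 0.3574 × 5.255 = 0.93250
(3) 1.618 × 0.1171 × 4.674 = 0.88557
Highest is cycle (2) at 0.9325 (≤1, no arbitrage).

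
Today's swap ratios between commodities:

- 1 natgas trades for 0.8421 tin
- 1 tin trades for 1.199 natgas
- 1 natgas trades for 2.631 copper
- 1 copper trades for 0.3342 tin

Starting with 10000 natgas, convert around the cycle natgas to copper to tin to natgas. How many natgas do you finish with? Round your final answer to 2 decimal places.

10542.57

10000 natgas × 2.631 = 26310 copper
26310 copper × 0.3342 = 8792.802 tin
8792.802 tin × 1.199 = 10542.569598 natgas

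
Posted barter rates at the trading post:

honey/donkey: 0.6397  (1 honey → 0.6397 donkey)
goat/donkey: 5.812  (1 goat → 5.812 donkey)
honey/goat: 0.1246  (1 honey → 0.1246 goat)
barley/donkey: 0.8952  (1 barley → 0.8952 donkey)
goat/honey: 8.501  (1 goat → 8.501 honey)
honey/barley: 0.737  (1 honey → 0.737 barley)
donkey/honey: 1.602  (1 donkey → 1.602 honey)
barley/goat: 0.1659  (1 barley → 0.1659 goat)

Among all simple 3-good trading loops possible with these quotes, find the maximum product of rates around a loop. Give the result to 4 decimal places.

honey→goat→donkey→honey: 0.1246 × 5.812 × 1.602 = 1.16013
honey→barley→donkey→honey: 0.737 × 0.8952 × 1.602 = 1.05694
honey→barley→goat→honey: 0.737 × 0.1659 × 8.501 = 1.03940
Maximum is honey→goat→donkey→honey at 1.1601; arbitrage exists.

1.1601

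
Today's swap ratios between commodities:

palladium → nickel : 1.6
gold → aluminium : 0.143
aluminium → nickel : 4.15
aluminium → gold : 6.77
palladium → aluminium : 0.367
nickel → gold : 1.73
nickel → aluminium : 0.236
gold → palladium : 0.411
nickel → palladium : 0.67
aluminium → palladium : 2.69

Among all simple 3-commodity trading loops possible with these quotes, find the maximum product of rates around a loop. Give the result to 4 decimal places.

gold→palladium→nickel→gold: 0.411 × 1.6 × 1.73 = 1.13765
gold→aluminium→nickel→gold: 0.143 × 4.15 × 1.73 = 1.02667
gold→palladium→aluminium→gold: 0.411 × 0.367 × 6.77 = 1.02117
nickel→palladium→aluminium→nickel: 0.67 × 0.367 × 4.15 = 1.02044
nickel→aluminium→palladium→nickel: 0.236 × 2.69 × 1.6 = 1.01574
Maximum is gold→palladium→nickel→gold at 1.1376; arbitrage exists.

1.1376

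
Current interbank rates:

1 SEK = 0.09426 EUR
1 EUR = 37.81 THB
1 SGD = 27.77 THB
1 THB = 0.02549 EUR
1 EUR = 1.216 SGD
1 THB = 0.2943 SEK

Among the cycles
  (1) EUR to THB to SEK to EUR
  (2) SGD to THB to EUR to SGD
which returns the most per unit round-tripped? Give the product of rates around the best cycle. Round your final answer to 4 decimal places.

1.0489

(1) 37.81 × 0.2943 × 0.09426 = 1.04888
(2) 27.77 × 0.02549 × 1.216 = 0.86075
Highest is cycle (1) at 1.0489 (>1, arbitrage).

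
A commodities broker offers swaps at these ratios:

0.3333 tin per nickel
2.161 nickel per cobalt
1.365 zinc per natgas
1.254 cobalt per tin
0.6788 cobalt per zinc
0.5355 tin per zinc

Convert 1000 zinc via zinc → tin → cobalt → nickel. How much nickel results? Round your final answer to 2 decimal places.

1451.15

1000 zinc × 0.5355 = 535.5 tin
535.5 tin × 1.254 = 671.517 cobalt
671.517 cobalt × 2.161 = 1451.148237 nickel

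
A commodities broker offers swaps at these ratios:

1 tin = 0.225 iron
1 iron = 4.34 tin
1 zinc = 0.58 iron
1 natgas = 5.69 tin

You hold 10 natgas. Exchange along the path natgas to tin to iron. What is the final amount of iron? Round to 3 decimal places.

10 natgas × 5.69 = 56.9 tin
56.9 tin × 0.225 = 12.8025 iron

12.803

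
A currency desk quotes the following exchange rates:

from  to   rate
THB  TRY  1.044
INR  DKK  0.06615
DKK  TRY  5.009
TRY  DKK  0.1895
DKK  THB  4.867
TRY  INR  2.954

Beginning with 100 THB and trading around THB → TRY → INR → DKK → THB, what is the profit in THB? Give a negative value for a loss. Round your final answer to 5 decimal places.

100 THB × 1.044 = 104.4 TRY
104.4 TRY × 2.954 = 308.3976 INR
308.3976 INR × 0.06615 = 20.40050124 DKK
20.40050124 DKK × 4.867 = 99.28923953508 THB
Net change: 99.28923953508 − 100 = -0.71076046492 THB

-0.71076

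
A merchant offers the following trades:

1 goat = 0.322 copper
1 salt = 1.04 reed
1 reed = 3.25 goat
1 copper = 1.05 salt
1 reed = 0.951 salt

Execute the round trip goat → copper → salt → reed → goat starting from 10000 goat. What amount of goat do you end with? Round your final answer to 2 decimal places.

11427.78

10000 goat × 0.322 = 3220 copper
3220 copper × 1.05 = 3381 salt
3381 salt × 1.04 = 3516.24 reed
3516.24 reed × 3.25 = 11427.78 goat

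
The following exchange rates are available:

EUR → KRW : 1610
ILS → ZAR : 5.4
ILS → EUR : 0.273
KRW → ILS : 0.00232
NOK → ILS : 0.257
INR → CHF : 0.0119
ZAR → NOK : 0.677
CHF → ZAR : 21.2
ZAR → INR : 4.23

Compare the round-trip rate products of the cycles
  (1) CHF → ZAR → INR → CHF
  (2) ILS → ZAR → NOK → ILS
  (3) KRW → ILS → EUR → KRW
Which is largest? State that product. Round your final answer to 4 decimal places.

(1) 21.2 × 4.23 × 0.0119 = 1.06714
(2) 5.4 × 0.677 × 0.257 = 0.93954
(3) 0.00232 × 0.273 × 1610 = 1.01971
Highest is cycle (1) at 1.0671 (>1, arbitrage).

1.0671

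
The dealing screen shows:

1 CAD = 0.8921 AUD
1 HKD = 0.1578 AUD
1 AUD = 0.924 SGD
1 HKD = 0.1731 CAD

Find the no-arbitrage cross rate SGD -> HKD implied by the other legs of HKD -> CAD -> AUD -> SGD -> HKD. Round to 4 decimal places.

7.0084

Known legs of the cycle: 0.1731 × 0.8921 × 0.924 = 0.14268639924
For no arbitrage the full-cycle product must be 1, so the missing rate is 1 / 0.14268639924 ≈ 7.008376.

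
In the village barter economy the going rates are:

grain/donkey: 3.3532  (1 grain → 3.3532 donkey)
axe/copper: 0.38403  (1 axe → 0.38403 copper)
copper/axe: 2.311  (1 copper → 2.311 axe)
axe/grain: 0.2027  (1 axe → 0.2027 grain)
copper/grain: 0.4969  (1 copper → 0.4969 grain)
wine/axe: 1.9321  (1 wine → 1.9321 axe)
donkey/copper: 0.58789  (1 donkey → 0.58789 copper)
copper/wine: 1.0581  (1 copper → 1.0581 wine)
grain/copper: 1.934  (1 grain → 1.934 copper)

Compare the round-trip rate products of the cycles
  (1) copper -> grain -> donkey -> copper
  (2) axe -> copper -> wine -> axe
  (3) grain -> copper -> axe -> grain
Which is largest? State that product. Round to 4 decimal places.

(1) 0.4969 × 3.3532 × 0.58789 = 0.97955
(2) 0.38403 × 1.0581 × 1.9321 = 0.78509
(3) 1.934 × 2.311 × 0.2027 = 0.90596
Highest is cycle (1) at 0.9795 (≤1, no arbitrage).

0.9795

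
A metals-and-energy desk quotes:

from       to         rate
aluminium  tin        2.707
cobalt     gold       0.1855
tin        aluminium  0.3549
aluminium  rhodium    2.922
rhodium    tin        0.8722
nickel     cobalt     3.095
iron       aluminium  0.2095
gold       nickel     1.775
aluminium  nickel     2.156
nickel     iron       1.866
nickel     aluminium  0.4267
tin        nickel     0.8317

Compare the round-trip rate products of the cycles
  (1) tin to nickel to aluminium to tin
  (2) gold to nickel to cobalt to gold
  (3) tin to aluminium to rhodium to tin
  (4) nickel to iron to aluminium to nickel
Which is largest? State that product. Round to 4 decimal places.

(1) 0.8317 × 0.4267 × 2.707 = 0.96068
(2) 1.775 × 3.095 × 0.1855 = 1.01907
(3) 0.3549 × 2.922 × 0.8722 = 0.90449
(4) 1.866 × 0.2095 × 2.156 = 0.84284
Highest is cycle (2) at 1.0191 (>1, arbitrage).

1.0191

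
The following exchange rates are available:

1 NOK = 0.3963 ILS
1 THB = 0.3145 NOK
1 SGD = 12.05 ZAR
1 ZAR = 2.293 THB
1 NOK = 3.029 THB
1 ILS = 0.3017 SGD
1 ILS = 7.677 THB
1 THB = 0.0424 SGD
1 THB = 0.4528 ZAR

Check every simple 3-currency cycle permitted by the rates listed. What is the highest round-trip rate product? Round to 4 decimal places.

1.1715

THB→SGD→ZAR→THB: 0.0424 × 12.05 × 2.293 = 1.17154
THB→NOK→ILS→THB: 0.3145 × 0.3963 × 7.677 = 0.95683
Maximum is THB→SGD→ZAR→THB at 1.1715; arbitrage exists.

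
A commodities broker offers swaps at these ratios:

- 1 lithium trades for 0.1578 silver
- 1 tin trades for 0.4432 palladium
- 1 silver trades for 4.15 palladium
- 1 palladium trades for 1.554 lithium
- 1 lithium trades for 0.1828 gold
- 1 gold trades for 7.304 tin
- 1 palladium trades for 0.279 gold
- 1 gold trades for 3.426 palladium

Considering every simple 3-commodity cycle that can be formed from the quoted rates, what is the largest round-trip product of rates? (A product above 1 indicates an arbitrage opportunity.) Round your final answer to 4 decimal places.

1.0177

silver→palladium→lithium→silver: 4.15 × 1.554 × 0.1578 = 1.01767
lithium→gold→palladium→lithium: 0.1828 × 3.426 × 1.554 = 0.97323
tin→palladium→gold→tin: 0.4432 × 0.279 × 7.304 = 0.90316
Maximum is silver→palladium→lithium→silver at 1.0177; arbitrage exists.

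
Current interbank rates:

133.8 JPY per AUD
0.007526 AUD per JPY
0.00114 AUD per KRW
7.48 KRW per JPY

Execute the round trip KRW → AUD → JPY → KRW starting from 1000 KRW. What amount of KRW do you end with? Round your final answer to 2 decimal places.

1140.94

1000 KRW × 0.00114 = 1.14 AUD
1.14 AUD × 133.8 = 152.532 JPY
152.532 JPY × 7.48 = 1140.93936 KRW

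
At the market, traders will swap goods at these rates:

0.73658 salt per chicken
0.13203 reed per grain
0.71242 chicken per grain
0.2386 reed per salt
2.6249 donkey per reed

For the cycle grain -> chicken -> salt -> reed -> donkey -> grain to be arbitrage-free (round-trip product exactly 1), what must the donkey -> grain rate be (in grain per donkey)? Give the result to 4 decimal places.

3.0427

Known legs of the cycle: 0.71242 × 0.73658 × 0.2386 × 2.6249 = 0.328654231090608904
For no arbitrage the full-cycle product must be 1, so the missing rate is 1 / 0.328654231090608904 ≈ 3.042711.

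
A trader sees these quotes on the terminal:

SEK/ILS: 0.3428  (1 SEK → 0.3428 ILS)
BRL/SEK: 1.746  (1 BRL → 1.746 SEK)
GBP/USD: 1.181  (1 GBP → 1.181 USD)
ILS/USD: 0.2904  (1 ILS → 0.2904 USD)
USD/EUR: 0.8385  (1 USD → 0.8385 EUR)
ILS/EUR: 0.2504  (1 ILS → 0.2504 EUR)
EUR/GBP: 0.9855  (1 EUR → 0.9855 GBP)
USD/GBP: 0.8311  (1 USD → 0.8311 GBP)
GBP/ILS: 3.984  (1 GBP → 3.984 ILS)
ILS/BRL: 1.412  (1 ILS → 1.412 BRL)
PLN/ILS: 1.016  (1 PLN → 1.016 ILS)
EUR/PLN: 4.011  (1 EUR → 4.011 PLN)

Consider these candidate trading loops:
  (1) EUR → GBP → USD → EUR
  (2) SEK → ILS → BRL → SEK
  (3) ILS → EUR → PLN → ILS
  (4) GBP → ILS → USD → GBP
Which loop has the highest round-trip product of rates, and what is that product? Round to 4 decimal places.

(1) 0.9855 × 1.181 × 0.8385 = 0.97591
(2) 0.3428 × 1.412 × 1.746 = 0.84512
(3) 0.2504 × 4.011 × 1.016 = 1.02042
(4) 3.984 × 0.2904 × 0.8311 = 0.96154
Highest is cycle (3) at 1.0204 (>1, arbitrage).

1.0204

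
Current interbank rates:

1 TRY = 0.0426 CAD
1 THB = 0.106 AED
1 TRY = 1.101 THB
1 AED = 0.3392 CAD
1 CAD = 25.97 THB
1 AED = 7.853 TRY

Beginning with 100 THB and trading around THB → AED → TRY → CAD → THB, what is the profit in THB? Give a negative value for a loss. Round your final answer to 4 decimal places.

-7.9078

100 THB × 0.106 = 10.6 AED
10.6 AED × 7.853 = 83.2418 TRY
83.2418 TRY × 0.0426 = 3.54610068 CAD
3.54610068 CAD × 25.97 = 92.0922346596 THB
Net change: 92.0922346596 − 100 = -7.9077653404 THB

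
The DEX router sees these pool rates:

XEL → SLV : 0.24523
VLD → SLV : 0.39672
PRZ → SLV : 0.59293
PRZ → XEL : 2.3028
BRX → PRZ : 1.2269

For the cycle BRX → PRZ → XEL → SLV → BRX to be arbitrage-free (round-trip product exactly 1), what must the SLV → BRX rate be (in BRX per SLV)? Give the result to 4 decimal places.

Known legs of the cycle: 1.2269 × 2.3028 × 0.24523 = 0.6928496236236
For no arbitrage the full-cycle product must be 1, so the missing rate is 1 / 0.6928496236236 ≈ 1.443315.

1.4433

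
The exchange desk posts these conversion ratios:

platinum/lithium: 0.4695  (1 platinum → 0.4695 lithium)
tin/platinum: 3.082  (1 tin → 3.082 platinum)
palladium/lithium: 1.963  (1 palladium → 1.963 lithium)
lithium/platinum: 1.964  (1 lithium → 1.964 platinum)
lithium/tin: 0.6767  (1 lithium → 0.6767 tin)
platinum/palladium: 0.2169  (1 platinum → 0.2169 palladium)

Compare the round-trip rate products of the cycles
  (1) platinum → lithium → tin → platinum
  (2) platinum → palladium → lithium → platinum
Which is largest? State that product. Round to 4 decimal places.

0.9792

(1) 0.4695 × 0.6767 × 3.082 = 0.97918
(2) 0.2169 × 1.963 × 1.964 = 0.83622
Highest is cycle (1) at 0.9792 (≤1, no arbitrage).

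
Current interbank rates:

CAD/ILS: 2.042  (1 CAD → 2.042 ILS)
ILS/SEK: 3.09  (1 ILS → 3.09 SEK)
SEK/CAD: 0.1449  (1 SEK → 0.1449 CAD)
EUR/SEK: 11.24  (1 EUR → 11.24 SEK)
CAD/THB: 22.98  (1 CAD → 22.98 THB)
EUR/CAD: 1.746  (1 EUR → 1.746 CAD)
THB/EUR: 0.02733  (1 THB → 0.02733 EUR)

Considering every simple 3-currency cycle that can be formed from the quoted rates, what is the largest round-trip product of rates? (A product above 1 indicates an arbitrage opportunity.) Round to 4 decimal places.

1.0966

EUR→CAD→THB→EUR: 1.746 × 22.98 × 0.02733 = 1.09656
ILS→SEK→CAD→ILS: 3.09 × 0.1449 × 2.042 = 0.91429
Maximum is EUR→CAD→THB→EUR at 1.0966; arbitrage exists.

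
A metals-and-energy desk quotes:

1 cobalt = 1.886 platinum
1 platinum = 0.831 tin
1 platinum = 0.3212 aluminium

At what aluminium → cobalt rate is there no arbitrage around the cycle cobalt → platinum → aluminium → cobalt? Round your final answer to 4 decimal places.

1.6508

Known legs of the cycle: 1.886 × 0.3212 = 0.6057832
For no arbitrage the full-cycle product must be 1, so the missing rate is 1 / 0.6057832 ≈ 1.650756.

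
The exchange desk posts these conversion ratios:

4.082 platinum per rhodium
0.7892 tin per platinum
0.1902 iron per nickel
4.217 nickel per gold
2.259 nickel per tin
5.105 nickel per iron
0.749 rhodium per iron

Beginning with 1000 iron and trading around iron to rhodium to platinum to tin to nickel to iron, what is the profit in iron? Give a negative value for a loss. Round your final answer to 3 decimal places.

1000 iron × 0.749 = 749 rhodium
749 rhodium × 4.082 = 3057.418 platinum
3057.418 platinum × 0.7892 = 2412.9142856 tin
2412.9142856 tin × 2.259 = 5450.7733711704 nickel
5450.7733711704 nickel × 0.1902 = 1036.73709519661008 iron
Net change: 1036.73709519661008 − 1000 = 36.73709519661008 iron

36.737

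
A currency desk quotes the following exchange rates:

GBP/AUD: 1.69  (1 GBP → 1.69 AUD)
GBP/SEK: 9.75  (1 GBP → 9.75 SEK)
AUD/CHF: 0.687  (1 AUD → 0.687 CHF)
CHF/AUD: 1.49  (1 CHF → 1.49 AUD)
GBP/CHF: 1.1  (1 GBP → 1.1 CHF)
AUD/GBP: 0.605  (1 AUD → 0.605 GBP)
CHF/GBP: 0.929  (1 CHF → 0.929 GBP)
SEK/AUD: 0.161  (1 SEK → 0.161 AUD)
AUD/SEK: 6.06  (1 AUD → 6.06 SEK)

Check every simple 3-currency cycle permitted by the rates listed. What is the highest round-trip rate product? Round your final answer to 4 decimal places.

1.0786

AUD→CHF→GBP→AUD: 0.687 × 0.929 × 1.69 = 1.07860
AUD→GBP→CHF→AUD: 0.605 × 1.1 × 1.49 = 0.99160
AUD→GBP→SEK→AUD: 0.605 × 9.75 × 0.161 = 0.94970
Maximum is AUD→CHF→GBP→AUD at 1.0786; arbitrage exists.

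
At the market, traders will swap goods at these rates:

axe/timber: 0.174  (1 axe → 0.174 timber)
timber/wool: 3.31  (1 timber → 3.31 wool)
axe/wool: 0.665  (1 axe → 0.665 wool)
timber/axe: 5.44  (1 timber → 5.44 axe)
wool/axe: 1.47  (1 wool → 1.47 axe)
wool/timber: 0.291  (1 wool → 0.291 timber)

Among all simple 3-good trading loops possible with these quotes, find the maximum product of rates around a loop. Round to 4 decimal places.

axe→wool→timber→axe: 0.665 × 0.291 × 5.44 = 1.05272
axe→timber→wool→axe: 0.174 × 3.31 × 1.47 = 0.84663
Maximum is axe→wool→timber→axe at 1.0527; arbitrage exists.

1.0527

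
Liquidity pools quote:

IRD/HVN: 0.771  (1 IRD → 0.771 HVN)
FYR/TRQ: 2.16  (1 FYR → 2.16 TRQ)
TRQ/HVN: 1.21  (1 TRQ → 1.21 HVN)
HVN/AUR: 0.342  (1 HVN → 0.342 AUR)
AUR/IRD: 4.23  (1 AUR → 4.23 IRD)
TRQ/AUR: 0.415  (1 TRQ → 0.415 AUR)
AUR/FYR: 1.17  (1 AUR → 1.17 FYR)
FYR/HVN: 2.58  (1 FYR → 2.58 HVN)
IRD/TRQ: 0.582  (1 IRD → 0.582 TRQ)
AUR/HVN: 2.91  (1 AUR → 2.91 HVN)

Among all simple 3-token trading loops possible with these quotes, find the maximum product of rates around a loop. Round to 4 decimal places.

1.1154

IRD→HVN→AUR→IRD: 0.771 × 0.342 × 4.23 = 1.11537
FYR→TRQ→AUR→FYR: 2.16 × 0.415 × 1.17 = 1.04879
FYR→HVN→AUR→FYR: 2.58 × 0.342 × 1.17 = 1.03236
IRD→TRQ→AUR→IRD: 0.582 × 0.415 × 4.23 = 1.02167
Maximum is IRD→HVN→AUR→IRD at 1.1154; arbitrage exists.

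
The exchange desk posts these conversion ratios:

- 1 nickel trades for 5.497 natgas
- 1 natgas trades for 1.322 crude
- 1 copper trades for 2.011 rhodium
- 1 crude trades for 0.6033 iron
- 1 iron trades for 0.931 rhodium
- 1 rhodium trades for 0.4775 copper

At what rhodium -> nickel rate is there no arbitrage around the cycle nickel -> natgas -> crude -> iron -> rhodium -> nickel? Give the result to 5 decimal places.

0.24500

Known legs of the cycle: 5.497 × 1.322 × 0.6033 × 0.931 = 4.0816917009582
For no arbitrage the full-cycle product must be 1, so the missing rate is 1 / 4.0816917009582 ≈ 0.2449965.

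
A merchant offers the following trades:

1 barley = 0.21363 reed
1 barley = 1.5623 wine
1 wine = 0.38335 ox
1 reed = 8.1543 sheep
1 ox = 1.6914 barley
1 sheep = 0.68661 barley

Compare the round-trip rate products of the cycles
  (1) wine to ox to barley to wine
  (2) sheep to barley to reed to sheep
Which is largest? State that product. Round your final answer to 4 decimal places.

(1) 0.38335 × 1.6914 × 1.5623 = 1.01299
(2) 0.68661 × 0.21363 × 8.1543 = 1.19608
Highest is cycle (2) at 1.1961 (>1, arbitrage).

1.1961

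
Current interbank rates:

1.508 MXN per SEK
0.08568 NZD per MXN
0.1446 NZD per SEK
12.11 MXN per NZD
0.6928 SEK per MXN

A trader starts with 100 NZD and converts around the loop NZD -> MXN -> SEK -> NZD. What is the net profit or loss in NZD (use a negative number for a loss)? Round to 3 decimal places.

100 NZD × 12.11 = 1211 MXN
1211 MXN × 0.6928 = 838.9808 SEK
838.9808 SEK × 0.1446 = 121.31662368 NZD
Net change: 121.31662368 − 100 = 21.31662368 NZD

21.317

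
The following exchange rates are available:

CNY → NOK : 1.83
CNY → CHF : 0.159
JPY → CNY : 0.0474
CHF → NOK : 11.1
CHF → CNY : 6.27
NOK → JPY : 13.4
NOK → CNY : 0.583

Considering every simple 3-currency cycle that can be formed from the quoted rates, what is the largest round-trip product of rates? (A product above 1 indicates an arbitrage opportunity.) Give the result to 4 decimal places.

1.1623

NOK→JPY→CNY→NOK: 13.4 × 0.0474 × 1.83 = 1.16234
CHF→NOK→CNY→CHF: 11.1 × 0.583 × 0.159 = 1.02894
Maximum is NOK→JPY→CNY→NOK at 1.1623; arbitrage exists.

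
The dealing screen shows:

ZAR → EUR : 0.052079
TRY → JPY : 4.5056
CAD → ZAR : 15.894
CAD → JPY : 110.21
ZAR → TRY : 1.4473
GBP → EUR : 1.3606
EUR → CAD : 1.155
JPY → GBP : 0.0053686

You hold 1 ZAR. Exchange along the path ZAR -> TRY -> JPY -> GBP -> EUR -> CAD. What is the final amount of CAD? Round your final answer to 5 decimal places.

0.05502

1 ZAR × 1.4473 = 1.4473 TRY
1.4473 TRY × 4.5056 = 6.52095488 JPY
6.52095488 JPY × 0.0053686 = 0.035008398368768 GBP
0.035008398368768 GBP × 1.3606 = 0.0476324268205457408 EUR
0.0476324268205457408 EUR × 1.155 = 0.055015452977730330624 CAD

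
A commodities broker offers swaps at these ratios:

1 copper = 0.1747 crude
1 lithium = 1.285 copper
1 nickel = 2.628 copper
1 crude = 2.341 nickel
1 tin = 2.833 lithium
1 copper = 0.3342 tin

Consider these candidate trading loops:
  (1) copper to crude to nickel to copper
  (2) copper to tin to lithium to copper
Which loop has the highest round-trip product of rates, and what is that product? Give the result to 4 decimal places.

1.2166

(1) 0.1747 × 2.341 × 2.628 = 1.07478
(2) 0.3342 × 2.833 × 1.285 = 1.21662
Highest is cycle (2) at 1.2166 (>1, arbitrage).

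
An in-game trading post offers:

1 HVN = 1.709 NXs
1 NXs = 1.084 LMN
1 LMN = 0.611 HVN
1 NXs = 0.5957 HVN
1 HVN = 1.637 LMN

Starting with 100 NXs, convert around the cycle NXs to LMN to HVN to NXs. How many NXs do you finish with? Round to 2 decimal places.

113.19

100 NXs × 1.084 = 108.4 LMN
108.4 LMN × 0.611 = 66.2324 HVN
66.2324 HVN × 1.709 = 113.1911716 NXs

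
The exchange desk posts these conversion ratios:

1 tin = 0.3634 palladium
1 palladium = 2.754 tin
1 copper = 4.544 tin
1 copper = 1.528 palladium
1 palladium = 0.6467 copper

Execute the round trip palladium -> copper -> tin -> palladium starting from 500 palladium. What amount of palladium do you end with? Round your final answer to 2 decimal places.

500 palladium × 0.6467 = 323.35 copper
323.35 copper × 4.544 = 1469.3024 tin
1469.3024 tin × 0.3634 = 533.94449216 palladium

533.94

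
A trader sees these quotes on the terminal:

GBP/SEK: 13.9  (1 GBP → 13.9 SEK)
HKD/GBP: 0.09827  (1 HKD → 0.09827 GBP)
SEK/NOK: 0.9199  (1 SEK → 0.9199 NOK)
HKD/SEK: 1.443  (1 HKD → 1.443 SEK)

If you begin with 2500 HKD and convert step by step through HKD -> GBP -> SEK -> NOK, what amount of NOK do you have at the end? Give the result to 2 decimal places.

3141.35

2500 HKD × 0.09827 = 245.675 GBP
245.675 GBP × 13.9 = 3414.8825 SEK
3414.8825 SEK × 0.9199 = 3141.35041175 NOK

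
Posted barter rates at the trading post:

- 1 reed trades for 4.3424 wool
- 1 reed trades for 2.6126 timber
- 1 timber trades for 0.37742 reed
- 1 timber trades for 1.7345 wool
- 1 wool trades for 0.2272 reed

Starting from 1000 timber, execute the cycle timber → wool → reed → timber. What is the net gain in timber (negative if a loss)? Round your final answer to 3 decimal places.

29.569

1000 timber × 1.7345 = 1734.5 wool
1734.5 wool × 0.2272 = 394.0784 reed
394.0784 reed × 2.6126 = 1029.56922784 timber
Net change: 1029.56922784 − 1000 = 29.56922784 timber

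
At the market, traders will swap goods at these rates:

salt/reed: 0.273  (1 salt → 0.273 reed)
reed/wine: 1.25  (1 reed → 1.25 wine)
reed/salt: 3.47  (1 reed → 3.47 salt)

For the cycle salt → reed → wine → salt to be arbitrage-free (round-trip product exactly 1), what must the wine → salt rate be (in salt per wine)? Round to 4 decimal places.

Known legs of the cycle: 0.273 × 1.25 = 0.34125
For no arbitrage the full-cycle product must be 1, so the missing rate is 1 / 0.34125 ≈ 2.930403.

2.9304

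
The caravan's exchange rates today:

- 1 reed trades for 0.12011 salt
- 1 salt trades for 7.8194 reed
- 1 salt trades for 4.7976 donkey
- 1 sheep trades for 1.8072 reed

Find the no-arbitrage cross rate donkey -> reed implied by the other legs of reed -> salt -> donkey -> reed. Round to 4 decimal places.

Known legs of the cycle: 0.12011 × 4.7976 = 0.576239736
For no arbitrage the full-cycle product must be 1, so the missing rate is 1 / 0.576239736 ≈ 1.735389.

1.7354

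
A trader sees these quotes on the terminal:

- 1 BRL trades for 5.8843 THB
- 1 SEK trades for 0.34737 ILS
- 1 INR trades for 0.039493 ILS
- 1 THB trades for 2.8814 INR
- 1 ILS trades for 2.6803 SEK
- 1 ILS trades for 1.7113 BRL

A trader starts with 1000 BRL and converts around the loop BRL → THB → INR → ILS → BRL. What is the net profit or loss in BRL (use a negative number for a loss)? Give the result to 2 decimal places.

145.89

1000 BRL × 5.8843 = 5884.3 THB
5884.3 THB × 2.8814 = 16955.02202 INR
16955.02202 INR × 0.039493 = 669.60468463586 ILS
669.60468463586 ILS × 1.7113 = 1145.894496817347218 BRL
Net change: 1145.894496817347218 − 1000 = 145.894496817347218 BRL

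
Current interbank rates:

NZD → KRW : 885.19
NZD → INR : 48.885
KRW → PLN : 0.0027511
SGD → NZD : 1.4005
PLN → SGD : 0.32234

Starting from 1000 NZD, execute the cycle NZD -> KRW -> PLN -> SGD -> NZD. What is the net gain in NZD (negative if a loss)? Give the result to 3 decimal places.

99.361

1000 NZD × 885.19 = 885190 KRW
885190 KRW × 0.0027511 = 2435.246209 PLN
2435.246209 PLN × 0.32234 = 784.97726300906 SGD
784.97726300906 SGD × 1.4005 = 1099.36065684418853 NZD
Net change: 1099.36065684418853 − 1000 = 99.36065684418853 NZD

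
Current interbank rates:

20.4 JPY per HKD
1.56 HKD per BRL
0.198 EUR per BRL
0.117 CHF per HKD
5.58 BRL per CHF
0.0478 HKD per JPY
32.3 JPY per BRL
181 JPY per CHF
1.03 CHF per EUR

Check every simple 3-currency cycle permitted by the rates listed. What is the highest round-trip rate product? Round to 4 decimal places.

1.1380

EUR→CHF→BRL→EUR: 1.03 × 5.58 × 0.198 = 1.13799
HKD→CHF→BRL→HKD: 0.117 × 5.58 × 1.56 = 1.01846
JPY→HKD→CHF→JPY: 0.0478 × 0.117 × 181 = 1.01226
Maximum is EUR→CHF→BRL→EUR at 1.1380; arbitrage exists.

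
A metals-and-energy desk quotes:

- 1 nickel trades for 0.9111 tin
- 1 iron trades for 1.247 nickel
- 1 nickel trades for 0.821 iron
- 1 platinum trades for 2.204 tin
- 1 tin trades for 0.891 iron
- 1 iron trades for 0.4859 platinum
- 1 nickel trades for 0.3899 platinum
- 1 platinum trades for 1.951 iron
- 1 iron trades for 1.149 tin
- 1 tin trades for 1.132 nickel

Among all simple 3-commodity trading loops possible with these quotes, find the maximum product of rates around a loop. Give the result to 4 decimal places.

1.0678

tin→nickel→iron→tin: 1.132 × 0.821 × 1.149 = 1.06785
tin→iron→nickel→tin: 0.891 × 1.247 × 0.9111 = 1.01230
tin→nickel→platinum→tin: 1.132 × 0.3899 × 2.204 = 0.97277
tin→iron→platinum→tin: 0.891 × 0.4859 × 2.204 = 0.95419
platinum→iron→nickel→platinum: 1.951 × 1.247 × 0.3899 = 0.94859
Maximum is tin→nickel→iron→tin at 1.0678; arbitrage exists.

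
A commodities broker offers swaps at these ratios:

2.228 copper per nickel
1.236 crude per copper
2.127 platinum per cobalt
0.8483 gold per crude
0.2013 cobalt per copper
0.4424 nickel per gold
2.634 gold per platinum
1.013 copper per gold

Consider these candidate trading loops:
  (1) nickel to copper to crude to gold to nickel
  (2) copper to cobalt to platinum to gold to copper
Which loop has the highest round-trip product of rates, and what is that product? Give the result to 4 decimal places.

(1) 2.228 × 1.236 × 0.8483 × 0.4424 = 1.03347
(2) 0.2013 × 2.127 × 2.634 × 1.013 = 1.14245
Highest is cycle (2) at 1.1424 (>1, arbitrage).

1.1424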